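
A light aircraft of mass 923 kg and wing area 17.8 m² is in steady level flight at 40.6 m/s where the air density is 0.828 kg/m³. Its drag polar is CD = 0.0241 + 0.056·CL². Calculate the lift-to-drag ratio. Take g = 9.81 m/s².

In steady level flight, lift balances weight: W = mg = 923 × 9.81 = 9054.6 N.
Dynamic pressure q = 0.5 × 0.828 × 40.6² = 682.4 Pa.
CL = W/(q·S) = 9054.6 / (682.4 × 17.8) = 0.7454.
CD = 0.0241 + 0.056 × 0.7454² = 0.05522.
L/D = CL/CD = 0.7454 / 0.05522 = 13.5

L/D = 13.5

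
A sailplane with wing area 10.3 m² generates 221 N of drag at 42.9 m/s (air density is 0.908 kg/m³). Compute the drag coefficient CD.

CD = 0.0257

From D = ½ρv²S·CD, rearranging gives CD = 2D/(ρv²S).
CD = 2 × 221 / (0.908 × 42.9² × 10.3) = 0.0257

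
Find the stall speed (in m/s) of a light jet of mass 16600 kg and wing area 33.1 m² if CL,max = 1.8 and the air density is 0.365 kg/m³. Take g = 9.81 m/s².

Weight W = mg = 16600 × 9.81 = 1.628×10^5 N.
From L = ½ρV²S·CL,max = W: V_stall = √(2W/(ρSCL,max)) = √(2·1.628×10^5/(0.365·33.1·1.8))
V_stall = √14980 = 122 m/s

V_stall = 122 m/s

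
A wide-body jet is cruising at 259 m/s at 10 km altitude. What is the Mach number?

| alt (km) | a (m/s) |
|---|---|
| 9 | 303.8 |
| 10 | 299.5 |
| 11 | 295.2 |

At 10 km, from the table: a = 299.5 m/s.
M = v/a = 259 / 299.5 = 0.865

M = 0.865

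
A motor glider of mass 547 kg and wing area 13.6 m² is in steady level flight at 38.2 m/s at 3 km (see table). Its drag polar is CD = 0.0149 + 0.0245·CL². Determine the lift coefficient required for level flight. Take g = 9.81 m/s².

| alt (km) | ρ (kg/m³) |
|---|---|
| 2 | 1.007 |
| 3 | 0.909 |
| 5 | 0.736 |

At 3 km, from the table: ρ = 0.909 kg/m³.
Level flight ⇒ L = W = m·g = 547 × 9.81 = 5366.1 N.
Dynamic pressure q = 0.5 × 0.909 × 38.2² = 663.2 Pa.
CL = W/(q·S) = 5366.1 / (663.2 × 13.6) = 0.5949.

CL = 0.595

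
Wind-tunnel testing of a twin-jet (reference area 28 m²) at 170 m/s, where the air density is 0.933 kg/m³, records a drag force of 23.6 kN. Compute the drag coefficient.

From D = ½ρv²S·CD, rearranging gives CD = 2D/(ρv²S).
CD = 2 × 23600 / (0.933 × 170² × 28) = 0.0625

CD = 0.0625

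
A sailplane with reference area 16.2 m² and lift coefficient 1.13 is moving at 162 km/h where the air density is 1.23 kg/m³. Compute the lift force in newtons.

Convert speed: v = 162 km/h ÷ 3.6 = 45 m/s.
Dynamic pressure q = ½ρv² = ½ × 1.23 × 45² = 1245 Pa.
L = q·S·CL = 1245 × 16.2 × 1.13 = 22800 N ≈ 22.8 kN

L = 22800 N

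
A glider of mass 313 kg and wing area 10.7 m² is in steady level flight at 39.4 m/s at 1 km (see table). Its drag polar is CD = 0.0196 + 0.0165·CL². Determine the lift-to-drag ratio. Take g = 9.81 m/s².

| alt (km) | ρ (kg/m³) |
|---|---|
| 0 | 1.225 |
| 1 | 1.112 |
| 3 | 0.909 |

At 1 km, from the table: ρ = 1.112 kg/m³.
Weight W = mg = 313 × 9.81 = 3070.5 N; in level flight L = W.
Dynamic pressure q = 0.5 × 1.112 × 39.4² = 863.1 Pa.
CL = W/(q·S) = 3070.5 / (863.1 × 10.7) = 0.3325.
CD = 0.0196 + 0.0165 × 0.3325² = 0.02142.
L/D = CL/CD = 0.3325 / 0.02142 = 15.5

L/D = 15.5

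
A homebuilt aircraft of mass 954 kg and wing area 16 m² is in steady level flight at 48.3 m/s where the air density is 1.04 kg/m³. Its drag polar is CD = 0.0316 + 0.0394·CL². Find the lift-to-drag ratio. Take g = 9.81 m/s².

L/D = 11.8

In steady level flight, lift balances weight: W = mg = 954 × 9.81 = 9358.7 N.
q = ½ρv² = ½ × 1.04 × 48.3² = 1213 Pa.
Required CL = L/(qS) = 9358.7/(1213·16) = 0.4822.
CD = 0.0316 + 0.0394 × 0.4822² = 0.04076.
L/D = CL/CD = 0.4822 / 0.04076 = 11.8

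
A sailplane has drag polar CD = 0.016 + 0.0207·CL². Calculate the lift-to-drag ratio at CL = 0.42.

CD = 0.016 + 0.0207 × 0.42² = 0.01965
L/D = CL/CD = 0.42 / 0.01965 = 21.4

L/D = 21.4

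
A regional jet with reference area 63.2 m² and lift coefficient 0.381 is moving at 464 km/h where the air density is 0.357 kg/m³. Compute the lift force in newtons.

L = 71400 N

Convert speed: v = 464 km/h ÷ 3.6 = 128.9 m/s.
Dynamic pressure q = ½ρv² = ½ × 0.357 × 128.9² = 2965 Pa.
L = q·S·CL = 2965 × 63.2 × 0.381 = 71400 N ≈ 71.4 kN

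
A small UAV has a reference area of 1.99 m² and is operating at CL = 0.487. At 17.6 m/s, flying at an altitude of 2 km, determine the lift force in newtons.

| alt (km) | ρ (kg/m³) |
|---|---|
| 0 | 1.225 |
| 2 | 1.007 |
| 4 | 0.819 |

At 2 km, from the table: ρ = 1.007 kg/m³.
Dynamic pressure q = ½ρv² = ½ × 1.007 × 17.6² = 156 Pa.
L = q·S·CL = 156 × 1.99 × 0.487 = 151 N

L = 151 N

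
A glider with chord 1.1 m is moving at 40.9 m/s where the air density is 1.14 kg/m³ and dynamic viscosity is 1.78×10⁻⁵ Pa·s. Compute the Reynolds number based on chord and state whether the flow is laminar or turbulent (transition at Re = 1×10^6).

Re = ρ·v·c/μ = 1.14 × 40.9 × 1.1 / (1.78×10⁻⁵) = 2.88×10^6
Since 2.88×10^6 > 1×10^6, the flow is turbulent.

Re = 2.88×10^6 (turbulent)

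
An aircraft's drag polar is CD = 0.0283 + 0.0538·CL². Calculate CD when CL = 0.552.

CD = 0.0447

CD = 0.0283 + 0.0538 × 0.552² = 0.0283 + 0.01639 = 0.0447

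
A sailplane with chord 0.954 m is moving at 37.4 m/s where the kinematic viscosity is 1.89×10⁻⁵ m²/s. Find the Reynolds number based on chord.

Re = v·c/ν = 37.4 × 0.954 / (1.89×10⁻⁵) = 1.89×10^6

Re = 1.89×10^6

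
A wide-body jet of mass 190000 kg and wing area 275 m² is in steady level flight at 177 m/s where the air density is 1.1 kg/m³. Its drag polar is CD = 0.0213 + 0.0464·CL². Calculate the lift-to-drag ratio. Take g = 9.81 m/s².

L/D = 13.8

Level flight ⇒ L = W = m·g = 190000 × 9.81 = 1.8639×10^6 N.
Dynamic pressure q = 0.5 × 1.1 × 177² = 17230 Pa.
CL = 2W/(ρv²S) = 2×1.8639×10^6/(1.1×177²×275) = 0.3934.
CD = 0.0213 + 0.0464 × 0.3934² = 0.02848.
L/D = CL/CD = 0.3934 / 0.02848 = 13.8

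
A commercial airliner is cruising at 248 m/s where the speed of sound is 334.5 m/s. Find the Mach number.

M = 0.741

M = v/a = 248 / 334.5 = 0.741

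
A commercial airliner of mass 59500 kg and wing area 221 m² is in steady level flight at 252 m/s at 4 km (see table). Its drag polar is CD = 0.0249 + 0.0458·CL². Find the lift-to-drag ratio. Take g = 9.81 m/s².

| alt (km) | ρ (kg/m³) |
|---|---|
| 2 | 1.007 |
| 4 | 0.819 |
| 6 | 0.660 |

L/D = 4

At 4 km, from the table: ρ = 0.819 kg/m³.
Level flight ⇒ L = W = m·g = 59500 × 9.81 = 5.837×10^5 N.
q = ½ρv² = ½ × 0.819 × 252² = 26000 Pa.
CL = W/(q·S) = 5.837×10^5 / (26000 × 221) = 0.1016.
CD = 0.0249 + 0.0458 × 0.1016² = 0.02537.
L/D = CL/CD = 0.1016 / 0.02537 = 4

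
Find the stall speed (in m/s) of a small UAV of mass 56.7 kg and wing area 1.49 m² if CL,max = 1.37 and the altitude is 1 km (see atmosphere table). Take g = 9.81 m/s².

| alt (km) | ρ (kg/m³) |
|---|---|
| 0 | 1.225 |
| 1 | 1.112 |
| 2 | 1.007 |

At 1 km, from the table: ρ = 1.112 kg/m³.
At stall, lift equals weight: L = W = m·g = 56.7 × 9.81 = 556.2 N.
From L = ½ρV²S·CL,max = W: V_stall = √(2W/(ρSCL,max)) = √(2·556.2/(1.112·1.49·1.37))
V_stall = √490.1 = 22.1 m/s

V_stall = 22.1 m/s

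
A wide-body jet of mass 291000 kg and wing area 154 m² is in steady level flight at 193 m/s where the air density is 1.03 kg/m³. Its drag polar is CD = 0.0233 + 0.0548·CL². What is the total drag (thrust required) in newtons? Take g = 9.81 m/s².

D = 2.2×10^5 N

Weight W = mg = 291000 × 9.81 = 2.8547×10^6 N; in level flight L = W.
Dynamic pressure q = 0.5 × 1.03 × 193² = 19180 Pa.
CL = 2W/(ρv²S) = 2×2.8547×10^6/(1.03×193²×154) = 0.9663.
CD = 0.0233 + 0.0548 × 0.9663² = 0.07447.
D = q·S·CD = 19180 × 154 × 0.07447 = 2.2×10^5 N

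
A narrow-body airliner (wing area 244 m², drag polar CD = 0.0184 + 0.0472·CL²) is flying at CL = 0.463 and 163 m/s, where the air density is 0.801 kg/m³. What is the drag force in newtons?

CD = 0.0184 + 0.0472 × 0.463² = 0.02852
D = ½ρv²S·CD = ½ × 0.801 × 163² × 244 × 0.02852 = 74000 N

D = 74000 N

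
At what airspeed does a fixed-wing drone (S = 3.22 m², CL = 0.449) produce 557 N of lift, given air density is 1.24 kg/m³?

v = 24.9 m/s

L = ½ρv²S·CL ⇒ v = √(2L/(ρ·S·CL))
v = √(2 × 557 / (1.24 × 3.22 × 0.449)) = √621.4 = 24.9 m/s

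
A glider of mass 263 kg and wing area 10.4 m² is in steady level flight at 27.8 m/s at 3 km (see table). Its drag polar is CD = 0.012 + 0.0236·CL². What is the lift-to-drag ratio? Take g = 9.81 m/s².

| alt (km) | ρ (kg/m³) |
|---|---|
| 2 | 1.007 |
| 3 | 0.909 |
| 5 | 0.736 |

L/D = 29.7

At 3 km, from the table: ρ = 0.909 kg/m³.
Level flight ⇒ L = W = m·g = 263 × 9.81 = 2580 N.
q = ½ρv² = ½ × 0.909 × 27.8² = 351.3 Pa.
CL = 2W/(ρv²S) = 2×2580/(0.909×27.8²×10.4) = 0.7063.
CD = 0.012 + 0.0236 × 0.7063² = 0.02377.
L/D = CL/CD = 0.7063 / 0.02377 = 29.7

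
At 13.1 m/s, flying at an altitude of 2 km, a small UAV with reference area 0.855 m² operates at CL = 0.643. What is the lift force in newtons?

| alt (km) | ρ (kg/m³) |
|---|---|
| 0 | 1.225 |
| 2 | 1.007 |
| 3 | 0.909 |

L = 47.5 N

At 2 km, from the table: ρ = 1.007 kg/m³.
Dynamic pressure q = ½ρv² = ½ × 1.007 × 13.1² = 86.41 Pa.
L = q·S·CL = 86.41 × 0.855 × 0.643 = 47.5 N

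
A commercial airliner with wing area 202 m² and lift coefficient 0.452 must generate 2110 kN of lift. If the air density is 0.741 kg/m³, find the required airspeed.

L = ½ρv²S·CL ⇒ v = √(2L/(ρ·S·CL))
v = √(2 × 2.11×10^6 / (0.741 × 202 × 0.452)) = √62370 = 250 m/s

v = 250 m/s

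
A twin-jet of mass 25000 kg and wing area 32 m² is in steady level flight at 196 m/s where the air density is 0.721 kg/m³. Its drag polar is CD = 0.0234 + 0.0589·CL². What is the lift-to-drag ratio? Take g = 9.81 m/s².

L/D = 13.4

Weight W = mg = 25000 × 9.81 = 2.4525×10^5 N; in level flight L = W.
q = ½ρv² = ½ × 0.721 × 196² = 13850 Pa.
CL = 2W/(ρv²S) = 2×2.4525×10^5/(0.721×196²×32) = 0.5534.
CD = 0.0234 + 0.0589 × 0.5534² = 0.04144.
L/D = CL/CD = 0.5534 / 0.04144 = 13.4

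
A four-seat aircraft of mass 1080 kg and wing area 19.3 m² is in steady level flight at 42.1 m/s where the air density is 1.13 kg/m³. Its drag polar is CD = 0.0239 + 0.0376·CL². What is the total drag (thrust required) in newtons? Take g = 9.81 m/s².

D = 680 N

In steady level flight, lift balances weight: W = mg = 1080 × 9.81 = 10595 N.
q = ½ρv² = ½ × 1.13 × 42.1² = 1001 Pa.
CL = 2W/(ρv²S) = 2×10595/(1.13×42.1²×19.3) = 0.5482.
CD = 0.0239 + 0.0376 × 0.5482² = 0.0352.
D = q·S·CD = 1001 × 19.3 × 0.0352 = 680.3 N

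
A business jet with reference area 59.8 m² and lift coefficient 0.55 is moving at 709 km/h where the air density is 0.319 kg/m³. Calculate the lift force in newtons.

Convert speed: v = 709 km/h ÷ 3.6 = 196.9 m/s.
L = ½ρv²S·CL = ½ × 0.319 × 196.9² × 59.8 × 0.55 = 2.03×10^5 N ≈ 203 kN

L = 2.03×10^5 N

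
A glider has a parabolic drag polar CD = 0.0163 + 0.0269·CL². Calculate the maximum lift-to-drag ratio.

(L/D)max = 23.9

For CD = CD0 + K·CL², (L/D)max occurs at CL* = √(CD0/K) and equals 1/(2√(K·CD0)).
(L/D)max = 1/(2√(0.0269 × 0.0163)) = 1/(2 × 0.02094) = 23.9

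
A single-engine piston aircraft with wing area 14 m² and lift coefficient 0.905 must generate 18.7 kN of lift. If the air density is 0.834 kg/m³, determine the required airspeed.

L = ½ρv²S·CL ⇒ v = √(2L/(ρ·S·CL))
v = √(2 × 18700 / (0.834 × 14 × 0.905)) = √3539 = 59.5 m/s

v = 59.5 m/s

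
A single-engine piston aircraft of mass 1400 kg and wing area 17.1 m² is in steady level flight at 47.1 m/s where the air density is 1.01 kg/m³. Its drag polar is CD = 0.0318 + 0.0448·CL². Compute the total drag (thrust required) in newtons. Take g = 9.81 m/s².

D = 1050 N

Level flight ⇒ L = W = m·g = 1400 × 9.81 = 13734 N.
Dynamic pressure q = 0.5 × 1.01 × 47.1² = 1120 Pa.
CL = W/(q·S) = 13734 / (1120 × 17.1) = 0.7169.
CD = 0.0318 + 0.0448 × 0.7169² = 0.05483.
D = q·S·CD = 1120 × 17.1 × 0.05483 = 1050 N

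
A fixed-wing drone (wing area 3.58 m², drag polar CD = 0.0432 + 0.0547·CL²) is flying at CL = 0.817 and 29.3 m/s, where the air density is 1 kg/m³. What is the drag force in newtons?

CD = 0.0432 + 0.0547 × 0.817² = 0.07971
D = ½ρv²S·CD = ½ × 1 × 29.3² × 3.58 × 0.07971 = 122 N

D = 122 N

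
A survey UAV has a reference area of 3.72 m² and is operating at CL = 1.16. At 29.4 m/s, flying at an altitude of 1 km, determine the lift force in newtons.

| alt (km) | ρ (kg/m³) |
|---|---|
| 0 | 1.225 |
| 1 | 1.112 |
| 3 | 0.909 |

At 1 km, from the table: ρ = 1.112 kg/m³.
L = ½ρv²S·CL = ½ × 1.112 × 29.4² × 3.72 × 1.16 = 2070 N

L = 2070 N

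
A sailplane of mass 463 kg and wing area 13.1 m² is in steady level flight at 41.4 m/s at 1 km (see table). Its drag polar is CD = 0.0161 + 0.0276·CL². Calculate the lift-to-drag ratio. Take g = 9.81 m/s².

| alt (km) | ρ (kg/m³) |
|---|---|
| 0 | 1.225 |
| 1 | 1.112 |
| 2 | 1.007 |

At 1 km, from the table: ρ = 1.112 kg/m³.
In steady level flight, lift balances weight: W = mg = 463 × 9.81 = 4542 N.
Dynamic pressure q = 0.5 × 1.112 × 41.4² = 953 Pa.
CL = W/(q·S) = 4542 / (953 × 13.1) = 0.3638.
CD = 0.0161 + 0.0276 × 0.3638² = 0.01975.
L/D = CL/CD = 0.3638 / 0.01975 = 18.4

L/D = 18.4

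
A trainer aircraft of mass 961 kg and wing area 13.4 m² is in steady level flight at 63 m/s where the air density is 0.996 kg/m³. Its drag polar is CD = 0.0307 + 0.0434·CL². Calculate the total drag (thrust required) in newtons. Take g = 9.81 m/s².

In steady level flight, lift balances weight: W = mg = 961 × 9.81 = 9427.4 N.
Dynamic pressure q = 0.5 × 0.996 × 63² = 1977 Pa.
CL = 2W/(ρv²S) = 2×9427.4/(0.996×63²×13.4) = 0.3559.
CD = 0.0307 + 0.0434 × 0.3559² = 0.0362.
D = q·S·CD = 1977 × 13.4 × 0.0362 = 958.8 N

D = 959 N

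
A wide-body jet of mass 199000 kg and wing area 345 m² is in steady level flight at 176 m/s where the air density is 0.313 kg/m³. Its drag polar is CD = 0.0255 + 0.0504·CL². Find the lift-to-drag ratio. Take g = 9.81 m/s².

L/D = 12.4

Weight W = mg = 199000 × 9.81 = 1.9522×10^6 N; in level flight L = W.
q = ½ρv² = ½ × 0.313 × 176² = 4848 Pa.
CL = 2W/(ρv²S) = 2×1.9522×10^6/(0.313×176²×345) = 1.167.
CD = 0.0255 + 0.0504 × 1.167² = 0.09417.
L/D = CL/CD = 1.167 / 0.09417 = 12.4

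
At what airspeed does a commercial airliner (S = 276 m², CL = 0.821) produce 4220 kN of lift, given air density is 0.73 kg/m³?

L = ½ρv²S·CL ⇒ v = √(2L/(ρ·S·CL))
v = √(2 × 4.22×10^6 / (0.73 × 276 × 0.821)) = √51020 = 226 m/s

v = 226 m/s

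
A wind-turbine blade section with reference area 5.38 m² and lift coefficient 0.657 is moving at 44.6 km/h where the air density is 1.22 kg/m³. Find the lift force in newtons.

Convert speed: v = 44.6 km/h ÷ 3.6 = 12.39 m/s.
Dynamic pressure q = ½ρv² = ½ × 1.22 × 12.39² = 93.63 Pa.
L = q·S·CL = 93.63 × 5.38 × 0.657 = 331 N

L = 331 N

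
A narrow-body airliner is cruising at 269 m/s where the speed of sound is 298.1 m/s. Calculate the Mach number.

M = v/a = 269 / 298.1 = 0.902

M = 0.902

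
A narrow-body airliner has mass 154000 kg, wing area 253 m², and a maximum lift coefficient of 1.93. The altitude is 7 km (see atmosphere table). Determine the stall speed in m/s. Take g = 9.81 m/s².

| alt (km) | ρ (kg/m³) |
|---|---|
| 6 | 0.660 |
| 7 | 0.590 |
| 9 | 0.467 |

At 7 km, from the table: ρ = 0.590 kg/m³.
At stall, lift equals weight: L = W = m·g = 154000 × 9.81 = 1.511×10^6 N.
V_stall = √(2W/(ρ·S·CL,max)) = √(2 × 1.511×10^6 / (0.59 × 253 × 1.93))
V_stall = √10490 = 102 m/s

V_stall = 102 m/s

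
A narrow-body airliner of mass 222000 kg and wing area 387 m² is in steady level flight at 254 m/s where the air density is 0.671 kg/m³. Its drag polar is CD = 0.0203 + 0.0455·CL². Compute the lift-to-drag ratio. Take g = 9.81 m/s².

L/D = 11.1

Level flight ⇒ L = W = m·g = 222000 × 9.81 = 2.1778×10^6 N.
Dynamic pressure q = 0.5 × 0.671 × 254² = 21650 Pa.
CL = W/(q·S) = 2.1778×10^6 / (21650 × 387) = 0.26.
CD = 0.0203 + 0.0455 × 0.26² = 0.02338.
L/D = CL/CD = 0.26 / 0.02338 = 11.1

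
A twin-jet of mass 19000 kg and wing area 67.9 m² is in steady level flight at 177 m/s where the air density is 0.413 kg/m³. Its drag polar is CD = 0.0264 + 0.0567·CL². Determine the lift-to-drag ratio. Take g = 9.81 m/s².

In steady level flight, lift balances weight: W = mg = 19000 × 9.81 = 1.8639×10^5 N.
Dynamic pressure q = 0.5 × 0.413 × 177² = 6469 Pa.
CL = 2W/(ρv²S) = 2×1.8639×10^5/(0.413×177²×67.9) = 0.4243.
CD = 0.0264 + 0.0567 × 0.4243² = 0.03661.
L/D = CL/CD = 0.4243 / 0.03661 = 11.6

L/D = 11.6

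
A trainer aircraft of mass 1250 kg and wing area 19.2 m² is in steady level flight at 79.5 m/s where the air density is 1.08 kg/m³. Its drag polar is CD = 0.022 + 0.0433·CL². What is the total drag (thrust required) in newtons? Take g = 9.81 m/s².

D = 1540 N

In steady level flight, lift balances weight: W = mg = 1250 × 9.81 = 12262 N.
Dynamic pressure q = 0.5 × 1.08 × 79.5² = 3413 Pa.
CL = W/(q·S) = 12262 / (3413 × 19.2) = 0.1871.
CD = 0.022 + 0.0433 × 0.1871² = 0.02352.
D = q·S·CD = 3413 × 19.2 × 0.02352 = 1541 N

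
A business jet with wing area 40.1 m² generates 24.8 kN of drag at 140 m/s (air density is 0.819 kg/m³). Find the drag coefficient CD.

CD = 0.0771

From D = ½ρv²S·CD, rearranging gives CD = 2D/(ρv²S).
CD = 2 × 24800 / (0.819 × 140² × 40.1) = 0.0771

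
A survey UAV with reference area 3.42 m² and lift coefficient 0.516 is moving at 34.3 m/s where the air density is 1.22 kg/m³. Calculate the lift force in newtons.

L = 1270 N

L = ½ρv²S·CL = ½ × 1.22 × 34.3² × 3.42 × 0.516 = 1270 N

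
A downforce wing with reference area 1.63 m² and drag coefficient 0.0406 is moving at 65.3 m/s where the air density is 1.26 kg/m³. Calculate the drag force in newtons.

D = 178 N

D = ½ρv²S·CD = ½ × 1.26 × 65.3² × 1.63 × 0.0406 = 178 N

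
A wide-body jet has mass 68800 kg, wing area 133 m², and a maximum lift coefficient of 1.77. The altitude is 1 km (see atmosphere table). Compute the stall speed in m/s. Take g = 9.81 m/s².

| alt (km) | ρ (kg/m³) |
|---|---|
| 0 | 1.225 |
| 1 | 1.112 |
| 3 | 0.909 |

At 1 km, from the table: ρ = 1.112 kg/m³.
At stall, lift equals weight: L = W = m·g = 68800 × 9.81 = 6.749×10^5 N.
V_stall = √(2W/(ρ·S·CL,max)) = √(2 × 6.749×10^5 / (1.112 × 133 × 1.77))
V_stall = √5157 = 71.8 m/s

V_stall = 71.8 m/s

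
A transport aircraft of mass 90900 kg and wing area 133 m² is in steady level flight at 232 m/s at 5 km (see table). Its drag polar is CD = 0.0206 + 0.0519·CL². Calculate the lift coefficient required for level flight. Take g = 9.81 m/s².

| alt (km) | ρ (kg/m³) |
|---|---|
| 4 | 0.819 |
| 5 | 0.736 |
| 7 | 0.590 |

At 5 km, from the table: ρ = 0.736 kg/m³.
Level flight ⇒ L = W = m·g = 90900 × 9.81 = 8.9173×10^5 N.
Dynamic pressure q = 0.5 × 0.736 × 232² = 19810 Pa.
CL = 2W/(ρv²S) = 2×8.9173×10^5/(0.736×232²×133) = 0.3385.

CL = 0.338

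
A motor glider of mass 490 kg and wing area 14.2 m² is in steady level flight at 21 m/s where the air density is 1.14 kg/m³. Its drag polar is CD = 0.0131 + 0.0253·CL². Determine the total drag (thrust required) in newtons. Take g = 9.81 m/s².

D = 211 N

Weight W = mg = 490 × 9.81 = 4806.9 N; in level flight L = W.
q = ½ρv² = ½ × 1.14 × 21² = 251.4 Pa.
CL = W/(q·S) = 4806.9 / (251.4 × 14.2) = 1.347.
CD = 0.0131 + 0.0253 × 1.347² = 0.05898.
D = q·S·CD = 251.4 × 14.2 × 0.05898 = 210.5 N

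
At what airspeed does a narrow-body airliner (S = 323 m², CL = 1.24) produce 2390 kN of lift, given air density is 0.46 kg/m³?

v = 161 m/s

L = ½ρv²S·CL ⇒ v = √(2L/(ρ·S·CL))
v = √(2 × 2.39×10^6 / (0.46 × 323 × 1.24)) = √25940 = 161 m/s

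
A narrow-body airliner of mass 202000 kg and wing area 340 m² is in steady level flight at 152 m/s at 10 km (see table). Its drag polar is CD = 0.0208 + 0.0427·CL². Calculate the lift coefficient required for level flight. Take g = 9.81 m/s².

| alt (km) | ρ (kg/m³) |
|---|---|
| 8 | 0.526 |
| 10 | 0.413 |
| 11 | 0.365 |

CL = 1.22

At 10 km, from the table: ρ = 0.413 kg/m³.
Weight W = mg = 202000 × 9.81 = 1.9816×10^6 N; in level flight L = W.
Dynamic pressure q = 0.5 × 0.413 × 152² = 4771 Pa.
CL = W/(q·S) = 1.9816×10^6 / (4771 × 340) = 1.222.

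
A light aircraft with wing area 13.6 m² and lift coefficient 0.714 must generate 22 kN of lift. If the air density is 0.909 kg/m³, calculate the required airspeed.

L = ½ρv²S·CL ⇒ v = √(2L/(ρ·S·CL))
v = √(2 × 22000 / (0.909 × 13.6 × 0.714)) = √4985 = 70.6 m/s

v = 70.6 m/s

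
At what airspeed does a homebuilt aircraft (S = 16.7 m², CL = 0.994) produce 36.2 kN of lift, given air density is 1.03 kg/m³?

v = 65.1 m/s

L = ½ρv²S·CL ⇒ v = √(2L/(ρ·S·CL))
v = √(2 × 36200 / (1.03 × 16.7 × 0.994)) = √4234 = 65.1 m/s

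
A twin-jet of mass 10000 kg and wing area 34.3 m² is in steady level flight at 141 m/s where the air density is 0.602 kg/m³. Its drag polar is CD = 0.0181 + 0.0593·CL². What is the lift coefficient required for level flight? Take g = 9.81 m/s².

CL = 0.478

Weight W = mg = 10000 × 9.81 = 98100 N; in level flight L = W.
Dynamic pressure q = 0.5 × 0.602 × 141² = 5984 Pa.
Required CL = L/(qS) = 98100/(5984·34.3) = 0.4779.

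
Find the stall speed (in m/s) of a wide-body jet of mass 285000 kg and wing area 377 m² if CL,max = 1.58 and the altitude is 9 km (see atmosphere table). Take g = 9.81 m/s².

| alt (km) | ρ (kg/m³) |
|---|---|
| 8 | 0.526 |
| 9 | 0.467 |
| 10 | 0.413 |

V_stall = 142 m/s

At 9 km, from the table: ρ = 0.467 kg/m³.
Weight W = mg = 285000 × 9.81 = 2.796×10^6 N.
V_stall = √(2W/(ρ·S·CL,max)) = √(2 × 2.796×10^6 / (0.467 × 377 × 1.58))
V_stall = √20100 = 142 m/s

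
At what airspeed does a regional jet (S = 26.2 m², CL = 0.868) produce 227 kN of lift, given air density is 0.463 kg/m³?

L = ½ρv²S·CL ⇒ v = √(2L/(ρ·S·CL))
v = √(2 × 2.27×10^5 / (0.463 × 26.2 × 0.868)) = √43120 = 208 m/s

v = 208 m/s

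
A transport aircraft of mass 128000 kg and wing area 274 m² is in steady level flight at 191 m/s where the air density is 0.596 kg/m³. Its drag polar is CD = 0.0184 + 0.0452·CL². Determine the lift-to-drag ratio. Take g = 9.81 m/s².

Level flight ⇒ L = W = m·g = 128000 × 9.81 = 1.2557×10^6 N.
Dynamic pressure q = 0.5 × 0.596 × 191² = 10870 Pa.
CL = 2W/(ρv²S) = 2×1.2557×10^6/(0.596×191²×274) = 0.4215.
CD = 0.0184 + 0.0452 × 0.4215² = 0.02643.
L/D = CL/CD = 0.4215 / 0.02643 = 15.9

L/D = 15.9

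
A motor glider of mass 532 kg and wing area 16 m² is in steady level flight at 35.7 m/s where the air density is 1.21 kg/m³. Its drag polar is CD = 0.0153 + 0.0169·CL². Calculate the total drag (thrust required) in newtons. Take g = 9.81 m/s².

In steady level flight, lift balances weight: W = mg = 532 × 9.81 = 5218.9 N.
Dynamic pressure q = 0.5 × 1.21 × 35.7² = 771.1 Pa.
Required CL = L/(qS) = 5218.9/(771.1·16) = 0.423.
CD = 0.0153 + 0.0169 × 0.423² = 0.01832.
D = q·S·CD = 771.1 × 16 × 0.01832 = 226.1 N

D = 226 N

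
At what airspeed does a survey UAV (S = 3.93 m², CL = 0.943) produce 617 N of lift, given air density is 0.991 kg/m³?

L = ½ρv²S·CL ⇒ v = √(2L/(ρ·S·CL))
v = √(2 × 617 / (0.991 × 3.93 × 0.943)) = √336 = 18.3 m/s

v = 18.3 m/s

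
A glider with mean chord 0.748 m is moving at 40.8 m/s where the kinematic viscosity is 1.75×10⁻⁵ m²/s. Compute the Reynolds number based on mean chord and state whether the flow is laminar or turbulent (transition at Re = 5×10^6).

Re = v·c/ν = 40.8 × 0.748 / (1.75×10⁻⁵) = 1.74×10^6
Since 1.74×10^6 < 5×10^6, the flow is laminar.

Re = 1.74×10^6 (laminar)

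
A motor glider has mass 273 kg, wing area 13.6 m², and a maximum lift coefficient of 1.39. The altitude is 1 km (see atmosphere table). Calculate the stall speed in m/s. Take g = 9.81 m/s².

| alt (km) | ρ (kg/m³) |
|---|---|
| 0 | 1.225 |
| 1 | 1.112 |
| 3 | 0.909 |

At 1 km, from the table: ρ = 1.112 kg/m³.
Stall occurs when L = W at CL,max. W = mg = 273 × 9.81 = 2678 N.
V_stall = √(2W/(ρ·S·CL,max)) = √(2 × 2678 / (1.112 × 13.6 × 1.39))
V_stall = √254.8 = 16 m/s

V_stall = 16 m/s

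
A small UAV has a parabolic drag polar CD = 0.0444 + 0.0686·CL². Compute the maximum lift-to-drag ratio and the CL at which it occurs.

For CD = CD0 + K·CL², (L/D)max occurs at CL* = √(CD0/K) and equals 1/(2√(K·CD0)).
(L/D)max = 1/(2√(0.0686 × 0.0444)) = 1/(2 × 0.05519) = 9.06
CL* = √(0.0444/0.0686) = 0.805

(L/D)max = 9.06, at CL = 0.805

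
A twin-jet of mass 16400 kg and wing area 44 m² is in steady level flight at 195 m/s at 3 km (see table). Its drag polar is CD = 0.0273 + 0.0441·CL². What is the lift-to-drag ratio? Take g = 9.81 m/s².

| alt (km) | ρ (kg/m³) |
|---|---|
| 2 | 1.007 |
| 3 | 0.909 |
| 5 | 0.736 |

L/D = 7.23

At 3 km, from the table: ρ = 0.909 kg/m³.
Weight W = mg = 16400 × 9.81 = 1.6088×10^5 N; in level flight L = W.
q = ½ρv² = ½ × 0.909 × 195² = 17280 Pa.
CL = W/(q·S) = 1.6088×10^5 / (17280 × 44) = 0.2116.
CD = 0.0273 + 0.0441 × 0.2116² = 0.02927.
L/D = CL/CD = 0.2116 / 0.02927 = 7.23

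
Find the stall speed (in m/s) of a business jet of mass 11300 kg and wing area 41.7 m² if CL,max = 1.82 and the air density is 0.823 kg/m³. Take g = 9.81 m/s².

V_stall = 59.6 m/s

Stall occurs when L = W at CL,max. W = mg = 11300 × 9.81 = 1.109×10^5 N.
V_stall = √(2W/(ρ·S·CL,max)) = √(2 × 1.109×10^5 / (0.823 × 41.7 × 1.82))
V_stall = √3550 = 59.6 m/s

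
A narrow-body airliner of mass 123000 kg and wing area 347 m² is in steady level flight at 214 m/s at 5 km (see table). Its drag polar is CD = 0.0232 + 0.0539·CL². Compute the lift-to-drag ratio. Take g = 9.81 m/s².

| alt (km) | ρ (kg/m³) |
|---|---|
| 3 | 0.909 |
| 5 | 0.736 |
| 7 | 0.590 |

At 5 km, from the table: ρ = 0.736 kg/m³.
Level flight ⇒ L = W = m·g = 123000 × 9.81 = 1.2066×10^6 N.
q = ½ρv² = ½ × 0.736 × 214² = 16850 Pa.
CL = 2W/(ρv²S) = 2×1.2066×10^6/(0.736×214²×347) = 0.2063.
CD = 0.0232 + 0.0539 × 0.2063² = 0.02549.
L/D = CL/CD = 0.2063 / 0.02549 = 8.09

L/D = 8.09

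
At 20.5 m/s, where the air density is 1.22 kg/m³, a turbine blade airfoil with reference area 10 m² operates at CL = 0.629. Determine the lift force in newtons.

L = 1610 N

L = ½ρv²S·CL = ½ × 1.22 × 20.5² × 10 × 0.629 = 1610 N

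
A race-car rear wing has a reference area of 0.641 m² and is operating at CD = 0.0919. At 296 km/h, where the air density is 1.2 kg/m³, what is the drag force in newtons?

D = 239 N

Convert speed: v = 296 km/h ÷ 3.6 = 82.22 m/s.
Dynamic pressure q = ½ρv² = ½ × 1.2 × 82.22² = 4056 Pa.
D = q·S·CD = 4056 × 0.641 × 0.0919 = 239 N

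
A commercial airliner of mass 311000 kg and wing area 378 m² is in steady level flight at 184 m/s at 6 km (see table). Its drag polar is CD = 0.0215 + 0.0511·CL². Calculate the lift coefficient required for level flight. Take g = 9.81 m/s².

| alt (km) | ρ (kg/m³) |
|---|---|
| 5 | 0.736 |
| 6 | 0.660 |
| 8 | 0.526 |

CL = 0.722

At 6 km, from the table: ρ = 0.660 kg/m³.
Weight W = mg = 311000 × 9.81 = 3.0509×10^6 N; in level flight L = W.
q = ½ρv² = ½ × 0.66 × 184² = 11170 Pa.
Required CL = L/(qS) = 3.0509×10^6/(11170·378) = 0.7224.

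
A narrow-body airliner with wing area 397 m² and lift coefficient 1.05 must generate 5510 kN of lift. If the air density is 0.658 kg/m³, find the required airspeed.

v = 200 m/s

L = ½ρv²S·CL ⇒ v = √(2L/(ρ·S·CL))
v = √(2 × 5.51×10^6 / (0.658 × 397 × 1.05)) = √40180 = 200 m/s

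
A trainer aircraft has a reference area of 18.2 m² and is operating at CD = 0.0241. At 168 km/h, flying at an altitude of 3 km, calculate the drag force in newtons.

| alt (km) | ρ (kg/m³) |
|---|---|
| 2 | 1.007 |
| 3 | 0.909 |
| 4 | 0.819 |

D = 434 N

At 3 km, from the table: ρ = 0.909 kg/m³.
Convert speed: v = 168 km/h ÷ 3.6 = 46.67 m/s.
D = ½ρv²S·CD = ½ × 0.909 × 46.67² × 18.2 × 0.0241 = 434 N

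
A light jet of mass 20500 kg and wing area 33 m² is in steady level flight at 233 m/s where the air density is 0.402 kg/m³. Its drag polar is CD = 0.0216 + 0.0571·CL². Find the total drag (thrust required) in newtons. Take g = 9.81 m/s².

D = 14200 N

Level flight ⇒ L = W = m·g = 20500 × 9.81 = 2.011×10^5 N.
q = ½ρv² = ½ × 0.402 × 233² = 10910 Pa.
CL = W/(q·S) = 2.011×10^5 / (10910 × 33) = 0.5585.
CD = 0.0216 + 0.0571 × 0.5585² = 0.03941.
D = q·S·CD = 10910 × 33 × 0.03941 = 14190 N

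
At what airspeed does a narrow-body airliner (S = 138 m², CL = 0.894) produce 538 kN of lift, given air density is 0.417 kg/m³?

v = 145 m/s

L = ½ρv²S·CL ⇒ v = √(2L/(ρ·S·CL))
v = √(2 × 5.38×10^5 / (0.417 × 138 × 0.894)) = √20920 = 145 m/s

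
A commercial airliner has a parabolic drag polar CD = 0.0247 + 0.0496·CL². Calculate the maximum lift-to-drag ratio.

For CD = CD0 + K·CL², (L/D)max occurs at CL* = √(CD0/K) and equals 1/(2√(K·CD0)).
(L/D)max = 1/(2√(0.0496 × 0.0247)) = 1/(2 × 0.035) = 14.3

(L/D)max = 14.3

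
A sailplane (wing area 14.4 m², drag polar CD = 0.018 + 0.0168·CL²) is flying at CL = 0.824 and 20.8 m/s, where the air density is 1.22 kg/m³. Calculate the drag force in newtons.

D = 112 N

CD = 0.018 + 0.0168 × 0.824² = 0.02941
D = ½ρv²S·CD = ½ × 1.22 × 20.8² × 14.4 × 0.02941 = 112 N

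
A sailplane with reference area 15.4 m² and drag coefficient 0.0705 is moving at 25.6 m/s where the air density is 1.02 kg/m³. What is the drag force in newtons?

Dynamic pressure q = ½ρv² = ½ × 1.02 × 25.6² = 334.2 Pa.
D = q·S·CD = 334.2 × 15.4 × 0.0705 = 363 N

D = 363 N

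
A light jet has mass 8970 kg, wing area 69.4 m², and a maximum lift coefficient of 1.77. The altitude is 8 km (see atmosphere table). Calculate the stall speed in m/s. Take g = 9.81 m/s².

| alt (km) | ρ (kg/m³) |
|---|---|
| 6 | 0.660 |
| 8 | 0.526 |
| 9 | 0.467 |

At 8 km, from the table: ρ = 0.526 kg/m³.
At stall, lift equals weight: L = W = m·g = 8970 × 9.81 = 88000 N.
V_stall = √(2W/(ρ·S·CL,max)) = √(2 × 88000 / (0.526 × 69.4 × 1.77))
V_stall = √2724 = 52.2 m/s

V_stall = 52.2 m/s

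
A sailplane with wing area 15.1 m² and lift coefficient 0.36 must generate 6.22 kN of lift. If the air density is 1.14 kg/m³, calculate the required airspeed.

v = 44.8 m/s

L = ½ρv²S·CL ⇒ v = √(2L/(ρ·S·CL))
v = √(2 × 6220 / (1.14 × 15.1 × 0.36)) = √2007 = 44.8 m/s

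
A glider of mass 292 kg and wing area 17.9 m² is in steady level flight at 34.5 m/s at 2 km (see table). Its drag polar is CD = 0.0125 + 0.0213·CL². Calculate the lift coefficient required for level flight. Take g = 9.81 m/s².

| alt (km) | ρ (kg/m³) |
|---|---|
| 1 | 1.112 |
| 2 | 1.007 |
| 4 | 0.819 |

At 2 km, from the table: ρ = 1.007 kg/m³.
Weight W = mg = 292 × 9.81 = 2864.5 N; in level flight L = W.
Dynamic pressure q = 0.5 × 1.007 × 34.5² = 599.3 Pa.
CL = W/(q·S) = 2864.5 / (599.3 × 17.9) = 0.267.

CL = 0.267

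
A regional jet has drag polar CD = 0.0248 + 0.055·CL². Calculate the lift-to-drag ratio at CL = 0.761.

L/D = 13.4

CD = 0.0248 + 0.055 × 0.761² = 0.05665
L/D = CL/CD = 0.761 / 0.05665 = 13.4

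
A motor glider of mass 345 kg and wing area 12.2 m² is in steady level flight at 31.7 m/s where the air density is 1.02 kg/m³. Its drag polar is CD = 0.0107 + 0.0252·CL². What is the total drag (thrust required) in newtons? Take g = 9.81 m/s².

D = 113 N

Weight W = mg = 345 × 9.81 = 3384.5 N; in level flight L = W.
q = ½ρv² = ½ × 1.02 × 31.7² = 512.5 Pa.
Required CL = L/(qS) = 3384.5/(512.5·12.2) = 0.5413.
CD = 0.0107 + 0.0252 × 0.5413² = 0.01808.
D = q·S·CD = 512.5 × 12.2 × 0.01808 = 113.1 N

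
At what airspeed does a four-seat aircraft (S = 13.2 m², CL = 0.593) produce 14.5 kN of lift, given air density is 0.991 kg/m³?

L = ½ρv²S·CL ⇒ v = √(2L/(ρ·S·CL))
v = √(2 × 14500 / (0.991 × 13.2 × 0.593)) = √3738 = 61.1 m/s

v = 61.1 m/s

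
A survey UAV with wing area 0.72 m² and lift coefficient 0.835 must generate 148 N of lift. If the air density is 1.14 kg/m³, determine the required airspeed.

L = ½ρv²S·CL ⇒ v = √(2L/(ρ·S·CL))
v = √(2 × 148 / (1.14 × 0.72 × 0.835)) = √431.9 = 20.8 m/s

v = 20.8 m/s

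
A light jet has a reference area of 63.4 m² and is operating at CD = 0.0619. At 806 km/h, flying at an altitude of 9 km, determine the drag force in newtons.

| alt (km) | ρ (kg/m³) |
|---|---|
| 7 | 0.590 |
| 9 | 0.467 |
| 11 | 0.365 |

D = 45900 N

At 9 km, from the table: ρ = 0.467 kg/m³.
Convert speed: v = 806 km/h ÷ 3.6 = 223.9 m/s.
D = ½ρv²S·CD = ½ × 0.467 × 223.9² × 63.4 × 0.0619 = 45900 N ≈ 45.9 kN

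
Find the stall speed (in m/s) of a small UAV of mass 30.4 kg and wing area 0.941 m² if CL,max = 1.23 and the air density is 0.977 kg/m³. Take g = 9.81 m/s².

At stall, lift equals weight: L = W = m·g = 30.4 × 9.81 = 298.2 N.
V_stall = √(2W/(ρ·S·CL,max)) = √(2 × 298.2 / (0.977 × 0.941 × 1.23))
V_stall = √527.5 = 23 m/s

V_stall = 23 m/s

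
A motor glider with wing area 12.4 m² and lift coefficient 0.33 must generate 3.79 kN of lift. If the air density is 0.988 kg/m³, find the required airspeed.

L = ½ρv²S·CL ⇒ v = √(2L/(ρ·S·CL))
v = √(2 × 3790 / (0.988 × 12.4 × 0.33)) = √1875 = 43.3 m/s

v = 43.3 m/s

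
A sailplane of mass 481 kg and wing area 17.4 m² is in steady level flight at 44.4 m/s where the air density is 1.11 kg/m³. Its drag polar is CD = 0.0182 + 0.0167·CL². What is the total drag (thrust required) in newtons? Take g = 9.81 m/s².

In steady level flight, lift balances weight: W = mg = 481 × 9.81 = 4718.6 N.
q = ½ρv² = ½ × 1.11 × 44.4² = 1094 Pa.
CL = 2W/(ρv²S) = 2×4718.6/(1.11×44.4²×17.4) = 0.2479.
CD = 0.0182 + 0.0167 × 0.2479² = 0.01923.
D = q·S·CD = 1094 × 17.4 × 0.01923 = 366 N

D = 366 N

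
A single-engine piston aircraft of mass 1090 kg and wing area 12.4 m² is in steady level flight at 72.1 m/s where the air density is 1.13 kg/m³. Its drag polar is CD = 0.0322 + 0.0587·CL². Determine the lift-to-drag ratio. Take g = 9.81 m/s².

L/D = 7.88

In steady level flight, lift balances weight: W = mg = 1090 × 9.81 = 10693 N.
q = ½ρv² = ½ × 1.13 × 72.1² = 2937 Pa.
CL = 2W/(ρv²S) = 2×10693/(1.13×72.1²×12.4) = 0.2936.
CD = 0.0322 + 0.0587 × 0.2936² = 0.03726.
L/D = CL/CD = 0.2936 / 0.03726 = 7.88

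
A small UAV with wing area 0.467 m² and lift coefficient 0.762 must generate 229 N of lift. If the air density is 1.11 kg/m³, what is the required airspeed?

v = 34.1 m/s

L = ½ρv²S·CL ⇒ v = √(2L/(ρ·S·CL))
v = √(2 × 229 / (1.11 × 0.467 × 0.762)) = √1159 = 34.1 m/s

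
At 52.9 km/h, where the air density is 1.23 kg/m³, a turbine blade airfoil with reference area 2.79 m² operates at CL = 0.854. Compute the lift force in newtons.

L = 316 N

Convert speed: v = 52.9 km/h ÷ 3.6 = 14.69 m/s.
L = ½ρv²S·CL = ½ × 1.23 × 14.69² × 2.79 × 0.854 = 316 N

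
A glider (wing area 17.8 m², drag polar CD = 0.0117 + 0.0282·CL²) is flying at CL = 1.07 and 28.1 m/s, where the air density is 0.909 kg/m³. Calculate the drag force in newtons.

D = 281 N

CD = 0.0117 + 0.0282 × 1.07² = 0.04399
D = ½ρv²S·CD = ½ × 0.909 × 28.1² × 17.8 × 0.04399 = 281 N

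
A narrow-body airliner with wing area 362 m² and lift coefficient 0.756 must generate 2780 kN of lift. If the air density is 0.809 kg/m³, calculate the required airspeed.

v = 158 m/s

L = ½ρv²S·CL ⇒ v = √(2L/(ρ·S·CL))
v = √(2 × 2.78×10^6 / (0.809 × 362 × 0.756)) = √25110 = 158 m/s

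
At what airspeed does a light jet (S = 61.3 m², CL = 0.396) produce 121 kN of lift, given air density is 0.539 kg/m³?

L = ½ρv²S·CL ⇒ v = √(2L/(ρ·S·CL))
v = √(2 × 1.21×10^5 / (0.539 × 61.3 × 0.396)) = √18500 = 136 m/s

v = 136 m/s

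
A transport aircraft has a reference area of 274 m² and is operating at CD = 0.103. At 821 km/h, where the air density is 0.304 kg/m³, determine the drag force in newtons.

Convert speed: v = 821 km/h ÷ 3.6 = 228.1 m/s.
D = ½ρv²S·CD = ½ × 0.304 × 228.1² × 274 × 0.103 = 2.23×10^5 N ≈ 223 kN

D = 2.23×10^5 N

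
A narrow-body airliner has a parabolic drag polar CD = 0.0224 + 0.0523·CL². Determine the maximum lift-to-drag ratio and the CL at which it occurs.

(L/D)max = 14.6, at CL = 0.654

For CD = CD0 + K·CL², (L/D)max occurs at CL* = √(CD0/K) and equals 1/(2√(K·CD0)).
(L/D)max = 1/(2√(0.0523 × 0.0224)) = 1/(2 × 0.03423) = 14.6
CL* = √(0.0224/0.0523) = 0.654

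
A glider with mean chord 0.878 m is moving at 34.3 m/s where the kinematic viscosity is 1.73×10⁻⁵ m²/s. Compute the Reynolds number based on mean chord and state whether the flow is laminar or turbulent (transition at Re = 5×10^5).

Re = 1.74×10^6 (turbulent)

Re = v·c/ν = 34.3 × 0.878 / (1.73×10⁻⁵) = 1.74×10^6
Since 1.74×10^6 > 5×10^5, the flow is turbulent.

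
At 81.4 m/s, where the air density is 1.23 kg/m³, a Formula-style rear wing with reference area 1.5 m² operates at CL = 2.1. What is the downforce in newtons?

Dynamic pressure q = ½ρv² = ½ × 1.23 × 81.4² = 4075 Pa.
L = q·S·CL = 4075 × 1.5 × 2.1 = 12800 N ≈ 12.8 kN

L = 12800 N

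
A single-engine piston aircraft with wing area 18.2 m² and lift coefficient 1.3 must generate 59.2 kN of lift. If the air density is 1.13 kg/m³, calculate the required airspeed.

v = 66.5 m/s

L = ½ρv²S·CL ⇒ v = √(2L/(ρ·S·CL))
v = √(2 × 59200 / (1.13 × 18.2 × 1.3)) = √4429 = 66.5 m/s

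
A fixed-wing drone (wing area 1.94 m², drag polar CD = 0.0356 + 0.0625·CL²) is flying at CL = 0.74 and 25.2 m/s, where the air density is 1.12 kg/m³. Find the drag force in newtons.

D = 48.2 N

CD = 0.0356 + 0.0625 × 0.74² = 0.06982
D = ½ρv²S·CD = ½ × 1.12 × 25.2² × 1.94 × 0.06982 = 48.2 N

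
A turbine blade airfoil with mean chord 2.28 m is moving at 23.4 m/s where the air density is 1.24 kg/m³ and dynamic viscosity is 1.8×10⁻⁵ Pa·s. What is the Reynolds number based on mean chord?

Re = 3.68×10^6

Re = ρ·v·c/μ = 1.24 × 23.4 × 2.28 / (1.8×10⁻⁵) = 3.68×10^6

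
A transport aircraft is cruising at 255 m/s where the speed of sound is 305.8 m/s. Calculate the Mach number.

M = v/a = 255 / 305.8 = 0.834

M = 0.834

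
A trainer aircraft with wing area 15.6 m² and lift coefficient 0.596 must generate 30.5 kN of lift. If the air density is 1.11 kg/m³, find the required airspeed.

v = 76.9 m/s

L = ½ρv²S·CL ⇒ v = √(2L/(ρ·S·CL))
v = √(2 × 30500 / (1.11 × 15.6 × 0.596)) = √5911 = 76.9 m/s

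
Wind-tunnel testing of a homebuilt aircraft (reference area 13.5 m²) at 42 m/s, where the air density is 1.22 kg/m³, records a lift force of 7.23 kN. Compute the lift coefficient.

From L = ½ρv²S·CL, rearranging gives CL = 2L/(ρv²S).
CL = 2 × 7230 / (1.22 × 42² × 13.5) = 0.498

CL = 0.498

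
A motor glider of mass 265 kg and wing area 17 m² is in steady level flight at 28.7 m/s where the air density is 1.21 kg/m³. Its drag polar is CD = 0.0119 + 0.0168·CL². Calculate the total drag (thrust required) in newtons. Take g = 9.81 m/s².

In steady level flight, lift balances weight: W = mg = 265 × 9.81 = 2599.7 N.
Dynamic pressure q = 0.5 × 1.21 × 28.7² = 498.3 Pa.
Required CL = L/(qS) = 2599.7/(498.3·17) = 0.3069.
CD = 0.0119 + 0.0168 × 0.3069² = 0.01348.
D = q·S·CD = 498.3 × 17 × 0.01348 = 114.2 N

D = 114 N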